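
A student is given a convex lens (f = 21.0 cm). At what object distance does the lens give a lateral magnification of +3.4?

m = −d_i/d_o ⇒ d_i = −m·d_o.
1/f = 1/d_o + 1/d_i = 1/d_o − 1/(m·d_o) = (1 − 1/m)/d_o, so d_o = f(1 − 1/m) = (21.00)(1 − 1/(+3.4)) = 14.8 cm.

14.8 cm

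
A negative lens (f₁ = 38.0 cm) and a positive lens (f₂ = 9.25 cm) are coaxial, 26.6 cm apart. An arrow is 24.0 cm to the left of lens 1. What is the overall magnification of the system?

m = -0.177

f₁ = −38.0 cm (diverging).
Lens 1: 1/d_i1 = 1/(-38.0) − 1/(24.0) = -0.06798, so d_i1 = -14.71 cm; m₁ = −d_i1/d_o1 = +0.6129.
d_o2 = 26.6 − (-14.71) = 41.31 cm.
Lens 2: 1/d_i2 = 1/(9.25) − 1/(41.31) = 0.08390, so d_i2 = 11.92 cm; m₂ = −d_i2/d_o2 = -0.2885.
m = m₁·m₂ = (+0.6129)(-0.2885) = -0.177.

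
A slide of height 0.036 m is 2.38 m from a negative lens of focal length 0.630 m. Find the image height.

For a negative lens, f = -0.630 m.
1/d_i = 1/f − 1/d_o = 1/(-0.6300) − 1/(2.38) = -2.007, so d_i = -0.4981 m.
m = −d_i/d_o = +0.2093.
|h_i| = |m|·h_o = 0.2093 × 0.036 = 0.00753 m. The image is virtual, upright and reduced, on the same side as the object.

0.00753 m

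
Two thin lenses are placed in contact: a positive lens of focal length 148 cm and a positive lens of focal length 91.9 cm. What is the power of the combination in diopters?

P₁ = 1/f₁ = 1/(1.48 m) = +0.6757 D; P₂ = 1/f₂ = 1/(0.919 m) = +1.088 D.
For thin lenses in contact, P = P₁ + P₂ = (+0.6757) + (+1.088) = +1.76 D.

P = +1.76 D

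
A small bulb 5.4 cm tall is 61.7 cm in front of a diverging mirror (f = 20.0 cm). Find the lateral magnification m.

m = +0.245

For a diverging mirror, f = -20.0 cm.
1/d_i = 1/f − 1/d_o = 1/(-20.00) − 1/(61.7) = -0.06621, so d_i = -15.10 cm.
m = −d_i/d_o = −(-15.10)/(61.7) = +0.245.
The image is virtual, upright and reduced, behind the mirror.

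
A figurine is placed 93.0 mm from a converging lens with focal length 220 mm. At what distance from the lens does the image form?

Lens equation: 1/s_i = 1/f − 1/s_o = 1/(220.0) − 1/(93.0) = 0.004545 − 0.01075 = -0.006207, so s_i = -161 mm.
The image is virtual, upright and enlarged, on the same side as the object.

161 mm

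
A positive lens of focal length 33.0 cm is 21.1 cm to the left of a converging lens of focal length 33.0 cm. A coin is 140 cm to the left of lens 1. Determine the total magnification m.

m = -0.185

Lens 1: 1/d_i1 = 1/(33.0) − 1/(140) = 0.02316, so d_i1 = 43.18 cm; m₁ = −d_i1/d_o1 = -0.3084.
d_o2 = 21.1 − (43.18) = -22.08 cm (virtual object).
Lens 2: 1/d_i2 = 1/(33.0) − 1/(-22.08) = 0.07559, so d_i2 = 13.23 cm; m₂ = −d_i2/d_o2 = +0.5991.
m = m₁·m₂ = (-0.3084)(+0.5991) = -0.185.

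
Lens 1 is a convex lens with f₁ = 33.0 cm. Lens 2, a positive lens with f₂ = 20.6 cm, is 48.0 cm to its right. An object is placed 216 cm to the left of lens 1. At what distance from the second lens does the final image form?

Lens 1: 1/d_i1 = 1/f₁ − 1/d_o1 = 1/(33.0) − 1/(216) = 0.02567, so d_i1 = 38.95 cm.
The intermediate image is 38.95 cm to the right of lens 1, which is 48.0 − (38.95) = 9.050 cm to the left of lens 2, so d_o2 = +9.050 cm.
Lens 2: 1/d_i2 = 1/f₂ − 1/d_o2 = 1/(20.6) − 1/(9.050) = -0.06195, so d_i2 = -16.1 cm.
The final image is virtual, 16.1 cm to the left of lens 2 (overall magnification ≈ -0.32).

16.1 cm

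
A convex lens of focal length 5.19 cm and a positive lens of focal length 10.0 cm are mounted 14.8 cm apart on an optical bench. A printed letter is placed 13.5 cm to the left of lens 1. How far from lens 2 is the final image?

17.5 cm

Lens 1: 1/d_i1 = 1/f₁ − 1/d_o1 = 1/(5.19) − 1/(13.5) = 0.1186, so d_i1 = 8.431 cm.
The intermediate image is 8.431 cm to the right of lens 1, which is 14.8 − (8.431) = 6.369 cm to the left of lens 2, so d_o2 = +6.369 cm.
Lens 2: 1/d_i2 = 1/f₂ − 1/d_o2 = 1/(10.0) − 1/(6.369) = -0.05701, so d_i2 = -17.5 cm.
The final image is virtual, 17.5 cm to the left of lens 2 (overall magnification ≈ -1.7).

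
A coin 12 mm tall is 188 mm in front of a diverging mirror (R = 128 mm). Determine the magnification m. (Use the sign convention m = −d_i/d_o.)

m = +0.254

f = R/2 = 128/2 = 64.00 mm; for a diverging mirror, f = -64.00 mm.
1/d_i = 1/f − 1/d_o = 1/(-64.00) − 1/(188) = -0.02094, so d_i = -47.75 mm.
m = −d_i/d_o = −(-47.75)/(188) = +0.254.
The image is virtual, upright and reduced, behind the mirror.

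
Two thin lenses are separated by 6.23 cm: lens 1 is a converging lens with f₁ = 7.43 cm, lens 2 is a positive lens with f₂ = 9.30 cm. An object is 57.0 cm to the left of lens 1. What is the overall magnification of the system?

m = -0.120

Lens 1: 1/d_i1 = 1/(7.43) − 1/(57.0) = 0.1170, so d_i1 = 8.544 cm; m₁ = −d_i1/d_o1 = -0.1499.
d_o2 = 6.23 − (8.544) = -2.314 cm (virtual object).
Lens 2: 1/d_i2 = 1/(9.30) − 1/(-2.314) = 0.5397, so d_i2 = 1.853 cm; m₂ = −d_i2/d_o2 = +0.8008.
m = m₁·m₂ = (-0.1499)(+0.8008) = -0.120.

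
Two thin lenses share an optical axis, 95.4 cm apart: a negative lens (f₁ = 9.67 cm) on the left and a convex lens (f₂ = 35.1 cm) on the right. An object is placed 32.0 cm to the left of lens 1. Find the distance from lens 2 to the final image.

53.3 cm

Lens 1 is diverging, so f₁ = −9.67 cm.
Lens 1: 1/d_i1 = 1/f₁ − 1/d_o1 = 1/(-9.67) − 1/(32.0) = -0.1347, so d_i1 = -7.426 cm.
The intermediate image is 7.426 cm to the left of lens 1 (virtual), which is 95.4 − (-7.426) = 102.8 cm to the left of lens 2, so d_o2 = +102.8 cm.
Lens 2: 1/d_i2 = 1/f₂ − 1/d_o2 = 1/(35.1) − 1/(102.8) = 0.01876, so d_i2 = 53.3 cm.
The final image is real, 53.3 cm to the right of lens 2 (overall magnification ≈ -0.12).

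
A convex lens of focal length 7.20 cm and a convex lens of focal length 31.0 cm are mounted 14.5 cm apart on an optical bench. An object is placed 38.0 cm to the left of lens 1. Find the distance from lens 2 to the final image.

6.86 cm

Lens 1: 1/d_i1 = 1/f₁ − 1/d_o1 = 1/(7.20) − 1/(38.0) = 0.1126, so d_i1 = 8.883 cm.
The intermediate image is 8.883 cm to the right of lens 1, which is 14.5 − (8.883) = 5.617 cm to the left of lens 2, so d_o2 = +5.617 cm.
Lens 2: 1/d_i2 = 1/f₂ − 1/d_o2 = 1/(31.0) − 1/(5.617) = -0.1458, so d_i2 = -6.86 cm.
The final image is virtual, 6.86 cm to the left of lens 2 (overall magnification ≈ -0.29).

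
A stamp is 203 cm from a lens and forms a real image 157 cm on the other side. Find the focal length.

f = 88.5 cm (converging)

Real image ⇒ d_i = +157 cm.
1/f = 1/d_o + 1/d_i = 1/(203) + 1/(157) = 0.01130, so f = 88.5 cm.
Since f is positive, the lens is converging.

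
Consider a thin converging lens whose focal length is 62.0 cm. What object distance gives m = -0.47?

194 cm

m = −d_i/d_o ⇒ d_i = −m·d_o.
1/f = 1/d_o + 1/d_i = 1/d_o − 1/(m·d_o) = (1 − 1/m)/d_o, so d_o = f(1 − 1/m) = (62.00)(1 − 1/(-0.47)) = 194 cm.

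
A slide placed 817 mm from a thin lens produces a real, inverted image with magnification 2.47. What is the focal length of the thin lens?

m = −d_i/d_o ⇒ d_i = −m·d_o = −(-2.47)·(817) = 2018 mm.
1/f = 1/d_o + 1/d_i = 1/(817) + 1/(2018) = 0.001720, so f = 582 mm.
Since f is positive, the thin lens is converging.

f = 582 mm (converging)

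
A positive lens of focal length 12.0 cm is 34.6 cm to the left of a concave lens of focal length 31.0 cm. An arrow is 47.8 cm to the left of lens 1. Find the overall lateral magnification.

m = -0.210

Lens 1: 1/d_i1 = 1/(12.0) − 1/(47.8) = 0.06241, so d_i1 = 16.02 cm; m₁ = −d_i1/d_o1 = -0.3351.
d_o2 = 34.6 − (16.02) = 18.58 cm.
f₂ = −31.0 cm (diverging).
Lens 2: 1/d_i2 = 1/(-31.0) − 1/(18.58) = -0.08608, so d_i2 = -11.62 cm; m₂ = −d_i2/d_o2 = +0.6253.
m = m₁·m₂ = (-0.3351)(+0.6253) = -0.210.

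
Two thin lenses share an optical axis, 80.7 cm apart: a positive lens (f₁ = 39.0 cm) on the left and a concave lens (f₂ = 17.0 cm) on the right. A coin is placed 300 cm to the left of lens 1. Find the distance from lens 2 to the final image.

Lens 1: 1/d_i1 = 1/f₁ − 1/d_o1 = 1/(39.0) − 1/(300) = 0.02231, so d_i1 = 44.83 cm.
The intermediate image is 44.83 cm to the right of lens 1, which is 80.7 − (44.83) = 35.87 cm to the left of lens 2, so d_o2 = +35.87 cm.
Lens 2 is diverging, so f₂ = −17.0 cm.
Lens 2: 1/d_i2 = 1/f₂ − 1/d_o2 = 1/(-17.0) − 1/(35.87) = -0.08670, so d_i2 = -11.5 cm.
The final image is virtual, 11.5 cm to the left of lens 2 (overall magnification ≈ -0.048).

11.5 cm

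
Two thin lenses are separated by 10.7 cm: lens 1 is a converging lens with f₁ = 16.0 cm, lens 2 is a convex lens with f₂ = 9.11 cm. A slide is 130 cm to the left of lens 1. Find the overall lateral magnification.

Lens 1: 1/d_i1 = 1/(16.0) − 1/(130) = 0.05481, so d_i1 = 18.25 cm; m₁ = −d_i1/d_o1 = -0.1404.
d_o2 = 10.7 − (18.25) = -7.550 cm (virtual object).
Lens 2: 1/d_i2 = 1/(9.11) − 1/(-7.550) = 0.2422, so d_i2 = 4.128 cm; m₂ = −d_i2/d_o2 = +0.5468.
m = m₁·m₂ = (-0.1404)(+0.5468) = -0.0768.

m = -0.0768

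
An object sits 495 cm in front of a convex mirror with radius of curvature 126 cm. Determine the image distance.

f = R/2 = 126/2 = 63.00 cm; for a convex mirror, f = -63.00 cm.
Mirror equation: 1/v = 1/f − 1/u = 1/(-63.00) − 1/(495) = -0.01587 − 0.002020 = -0.01789, so v = -55.9 cm.
The image is virtual, upright and reduced, behind the mirror.

55.9 cm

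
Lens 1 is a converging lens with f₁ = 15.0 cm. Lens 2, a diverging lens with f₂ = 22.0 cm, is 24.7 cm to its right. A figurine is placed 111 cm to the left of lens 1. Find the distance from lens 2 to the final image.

Lens 1: 1/d_i1 = 1/f₁ − 1/d_o1 = 1/(15.0) − 1/(111) = 0.05766, so d_i1 = 17.34 cm.
The intermediate image is 17.34 cm to the right of lens 1, which is 24.7 − (17.34) = 7.360 cm to the left of lens 2, so d_o2 = +7.360 cm.
Lens 2 is diverging, so f₂ = −22.0 cm.
Lens 2: 1/d_i2 = 1/f₂ − 1/d_o2 = 1/(-22.0) − 1/(7.360) = -0.1813, so d_i2 = -5.51 cm.
The final image is virtual, 5.51 cm to the left of lens 2 (overall magnification ≈ -0.12).

5.51 cm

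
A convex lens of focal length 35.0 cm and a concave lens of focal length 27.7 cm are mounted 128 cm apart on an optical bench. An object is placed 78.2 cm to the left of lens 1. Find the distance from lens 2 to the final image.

19.4 cm

Lens 1: 1/d_i1 = 1/f₁ − 1/d_o1 = 1/(35.0) − 1/(78.2) = 0.01578, so d_i1 = 63.36 cm.
The intermediate image is 63.36 cm to the right of lens 1, which is 128 − (63.36) = 64.64 cm to the left of lens 2, so d_o2 = +64.64 cm.
Lens 2 is diverging, so f₂ = −27.7 cm.
Lens 2: 1/d_i2 = 1/f₂ − 1/d_o2 = 1/(-27.7) − 1/(64.64) = -0.05157, so d_i2 = -19.4 cm.
The final image is virtual, 19.4 cm to the left of lens 2 (overall magnification ≈ -0.24).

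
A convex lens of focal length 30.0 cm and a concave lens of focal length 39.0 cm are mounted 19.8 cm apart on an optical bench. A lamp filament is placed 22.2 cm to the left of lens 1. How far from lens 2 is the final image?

Lens 1: 1/d_i1 = 1/f₁ − 1/d_o1 = 1/(30.0) − 1/(22.2) = -0.01171, so d_i1 = -85.38 cm.
The intermediate image is 85.38 cm to the left of lens 1 (virtual), which is 19.8 − (-85.38) = 105.2 cm to the left of lens 2, so d_o2 = +105.2 cm.
Lens 2 is diverging, so f₂ = −39.0 cm.
Lens 2: 1/d_i2 = 1/f₂ − 1/d_o2 = 1/(-39.0) − 1/(105.2) = -0.03515, so d_i2 = -28.5 cm.
The final image is virtual, 28.5 cm to the left of lens 2 (overall magnification ≈ 1.0).

28.5 cm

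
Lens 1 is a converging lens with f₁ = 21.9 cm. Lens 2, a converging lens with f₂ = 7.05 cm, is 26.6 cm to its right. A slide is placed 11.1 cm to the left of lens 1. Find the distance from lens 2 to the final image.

8.23 cm

Lens 1: 1/d_i1 = 1/f₁ − 1/d_o1 = 1/(21.9) − 1/(11.1) = -0.04443, so d_i1 = -22.51 cm.
The intermediate image is 22.51 cm to the left of lens 1 (virtual), which is 26.6 − (-22.51) = 49.11 cm to the left of lens 2, so d_o2 = +49.11 cm.
Lens 2: 1/d_i2 = 1/f₂ − 1/d_o2 = 1/(7.05) − 1/(49.11) = 0.1215, so d_i2 = 8.23 cm.
The final image is real, 8.23 cm to the right of lens 2 (overall magnification ≈ -0.34).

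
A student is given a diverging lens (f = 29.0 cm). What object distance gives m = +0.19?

124 cm

For a diverging lens, f = -29.0 cm.
m = −d_i/d_o ⇒ d_i = −m·d_o.
1/f = 1/d_o + 1/d_i = 1/d_o − 1/(m·d_o) = (1 − 1/m)/d_o, so d_o = f(1 − 1/m) = (-29.00)(1 − 1/(+0.19)) = 124 cm.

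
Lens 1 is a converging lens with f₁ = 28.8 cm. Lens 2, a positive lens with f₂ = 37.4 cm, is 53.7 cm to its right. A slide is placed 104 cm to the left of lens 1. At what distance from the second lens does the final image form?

22.0 cm

Lens 1: 1/d_i1 = 1/f₁ − 1/d_o1 = 1/(28.8) − 1/(104) = 0.02511, so d_i1 = 39.83 cm.
The intermediate image is 39.83 cm to the right of lens 1, which is 53.7 − (39.83) = 13.87 cm to the left of lens 2, so d_o2 = +13.87 cm.
Lens 2: 1/d_i2 = 1/f₂ − 1/d_o2 = 1/(37.4) − 1/(13.87) = -0.04536, so d_i2 = -22.0 cm.
The final image is virtual, 22.0 cm to the left of lens 2 (overall magnification ≈ -0.61).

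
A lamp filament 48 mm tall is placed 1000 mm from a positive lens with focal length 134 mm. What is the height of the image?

7.43 mm

1/d_i = 1/f − 1/d_o = 1/(134.0) − 1/(1000) = 0.006463, so d_i = 154.7 mm.
m = −d_i/d_o = -0.1547.
|h_i| = |m|·h_o = 0.1547 × 48 = 7.43 mm. The image is real, inverted and reduced, on the far side of the lens.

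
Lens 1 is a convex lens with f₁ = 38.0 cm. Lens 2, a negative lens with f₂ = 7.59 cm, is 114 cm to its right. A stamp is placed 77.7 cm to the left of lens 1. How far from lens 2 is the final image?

6.37 cm

Lens 1: 1/d_i1 = 1/f₁ − 1/d_o1 = 1/(38.0) − 1/(77.7) = 0.01345, so d_i1 = 74.37 cm.
The intermediate image is 74.37 cm to the right of lens 1, which is 114 − (74.37) = 39.63 cm to the left of lens 2, so d_o2 = +39.63 cm.
Lens 2 is diverging, so f₂ = −7.59 cm.
Lens 2: 1/d_i2 = 1/f₂ − 1/d_o2 = 1/(-7.59) − 1/(39.63) = -0.1570, so d_i2 = -6.37 cm.
The final image is virtual, 6.37 cm to the left of lens 2 (overall magnification ≈ -0.15).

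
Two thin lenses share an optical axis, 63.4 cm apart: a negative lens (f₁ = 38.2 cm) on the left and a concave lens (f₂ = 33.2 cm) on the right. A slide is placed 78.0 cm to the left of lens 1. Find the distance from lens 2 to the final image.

24.2 cm

Lens 1 is diverging, so f₁ = −38.2 cm.
Lens 1: 1/d_i1 = 1/f₁ − 1/d_o1 = 1/(-38.2) − 1/(78.0) = -0.03900, so d_i1 = -25.64 cm.
The intermediate image is 25.64 cm to the left of lens 1 (virtual), which is 63.4 − (-25.64) = 89.04 cm to the left of lens 2, so d_o2 = +89.04 cm.
Lens 2 is diverging, so f₂ = −33.2 cm.
Lens 2: 1/d_i2 = 1/f₂ − 1/d_o2 = 1/(-33.2) − 1/(89.04) = -0.04135, so d_i2 = -24.2 cm.
The final image is virtual, 24.2 cm to the left of lens 2 (overall magnification ≈ 0.089).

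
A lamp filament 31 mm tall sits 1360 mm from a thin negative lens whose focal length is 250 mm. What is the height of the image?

For a negative lens, f = -250 mm.
1/d_i = 1/f − 1/d_o = 1/(-250.0) − 1/(1360) = -0.004735, so d_i = -211.2 mm.
m = −d_i/d_o = +0.1553.
|h_i| = |m|·h_o = 0.1553 × 31 = 4.81 mm. The image is virtual, upright and reduced, on the same side as the object.

4.81 mm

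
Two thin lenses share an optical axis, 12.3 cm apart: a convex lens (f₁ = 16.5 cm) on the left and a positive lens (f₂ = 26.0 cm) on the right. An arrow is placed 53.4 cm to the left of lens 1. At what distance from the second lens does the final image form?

Lens 1: 1/d_i1 = 1/f₁ − 1/d_o1 = 1/(16.5) − 1/(53.4) = 0.04188, so d_i1 = 23.88 cm.
The intermediate image is 23.88 cm to the right of lens 1, which lies 11.58 cm to the right of lens 2 — a virtual object — so d_o2 = −11.58 cm.
Lens 2: 1/d_i2 = 1/f₂ − 1/d_o2 = 1/(26.0) − 1/(-11.58) = 0.1248, so d_i2 = 8.01 cm.
The final image is real, 8.01 cm to the right of lens 2 (overall magnification ≈ -0.31).

8.01 cm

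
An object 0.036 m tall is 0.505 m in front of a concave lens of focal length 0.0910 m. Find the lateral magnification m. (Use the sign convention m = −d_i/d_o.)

For a concave lens, f = -0.0910 m.
1/d_i = 1/f − 1/d_o = 1/(-0.09100) − 1/(0.505) = -12.97, so d_i = -0.07711 m.
m = −d_i/d_o = −(-0.07711)/(0.505) = +0.153.
The image is virtual, upright and reduced, on the same side as the object.

m = +0.153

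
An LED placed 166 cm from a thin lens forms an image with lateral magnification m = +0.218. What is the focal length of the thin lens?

m = −d_i/d_o ⇒ d_i = −m·d_o = −(+0.218)·(166) = -36.19 cm.
1/f = 1/d_o + 1/d_i = 1/(166) + 1/(-36.19) = -0.02161, so f = -46.3 cm.
Since f is negative, the thin lens is diverging.

f = -46.3 cm (diverging)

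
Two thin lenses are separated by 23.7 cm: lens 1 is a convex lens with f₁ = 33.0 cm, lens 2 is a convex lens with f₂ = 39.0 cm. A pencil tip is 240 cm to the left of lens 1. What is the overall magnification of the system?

m = -0.116

Lens 1: 1/d_i1 = 1/(33.0) − 1/(240) = 0.02614, so d_i1 = 38.26 cm; m₁ = −d_i1/d_o1 = -0.1594.
d_o2 = 23.7 − (38.26) = -14.56 cm (virtual object).
Lens 2: 1/d_i2 = 1/(39.0) − 1/(-14.56) = 0.09432, so d_i2 = 10.60 cm; m₂ = −d_i2/d_o2 = +0.7282.
m = m₁·m₂ = (-0.1594)(+0.7282) = -0.116.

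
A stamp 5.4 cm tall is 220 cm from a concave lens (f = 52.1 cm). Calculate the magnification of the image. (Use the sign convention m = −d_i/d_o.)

For a concave lens, f = -52.1 cm.
1/d_i = 1/f − 1/d_o = 1/(-52.10) − 1/(220) = -0.02374, so d_i = -42.12 cm.
m = −d_i/d_o = −(-42.12)/(220) = +0.191.
The image is virtual, upright and reduced, on the same side as the object.

m = +0.191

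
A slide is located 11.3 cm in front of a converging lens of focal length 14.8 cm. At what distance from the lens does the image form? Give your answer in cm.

Lens equation: 1/v = 1/f − 1/u = 1/(14.80) − 1/(11.3) = 0.06757 − 0.08850 = -0.02093, so v = -47.8 cm.
The image is virtual, upright and enlarged, on the same side as the object.

47.8 cm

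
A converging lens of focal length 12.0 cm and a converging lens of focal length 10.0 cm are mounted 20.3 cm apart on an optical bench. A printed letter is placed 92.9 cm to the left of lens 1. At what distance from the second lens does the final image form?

Lens 1: 1/d_i1 = 1/f₁ − 1/d_o1 = 1/(12.0) − 1/(92.9) = 0.07257, so d_i1 = 13.78 cm.
The intermediate image is 13.78 cm to the right of lens 1, which is 20.3 − (13.78) = 6.520 cm to the left of lens 2, so d_o2 = +6.520 cm.
Lens 2: 1/d_i2 = 1/f₂ − 1/d_o2 = 1/(10.0) − 1/(6.520) = -0.05337, so d_i2 = -18.7 cm.
The final image is virtual, 18.7 cm to the left of lens 2 (overall magnification ≈ -0.43).

18.7 cm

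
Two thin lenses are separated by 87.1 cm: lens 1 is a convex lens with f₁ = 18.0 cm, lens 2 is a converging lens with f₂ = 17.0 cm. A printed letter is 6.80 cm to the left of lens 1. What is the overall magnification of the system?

Lens 1: 1/d_i1 = 1/(18.0) − 1/(6.80) = -0.09150, so d_i1 = -10.93 cm; m₁ = −d_i1/d_o1 = +1.607.
d_o2 = 87.1 − (-10.93) = 98.03 cm.
Lens 2: 1/d_i2 = 1/(17.0) − 1/(98.03) = 0.04862, so d_i2 = 20.57 cm; m₂ = −d_i2/d_o2 = -0.2098.
m = m₁·m₂ = (+1.607)(-0.2098) = -0.337.

m = -0.337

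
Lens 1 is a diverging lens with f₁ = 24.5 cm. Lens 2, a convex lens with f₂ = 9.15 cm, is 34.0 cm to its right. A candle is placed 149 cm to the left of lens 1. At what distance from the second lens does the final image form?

Lens 1 is diverging, so f₁ = −24.5 cm.
Lens 1: 1/d_i1 = 1/f₁ − 1/d_o1 = 1/(-24.5) − 1/(149) = -0.04753, so d_i1 = -21.04 cm.
The intermediate image is 21.04 cm to the left of lens 1 (virtual), which is 34.0 − (-21.04) = 55.04 cm to the left of lens 2, so d_o2 = +55.04 cm.
Lens 2: 1/d_i2 = 1/f₂ − 1/d_o2 = 1/(9.15) − 1/(55.04) = 0.09112, so d_i2 = 11.0 cm.
The final image is real, 11.0 cm to the right of lens 2 (overall magnification ≈ -0.028).

11.0 cm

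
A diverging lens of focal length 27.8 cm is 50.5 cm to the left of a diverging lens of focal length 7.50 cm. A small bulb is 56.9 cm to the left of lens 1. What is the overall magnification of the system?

f₁ = −27.8 cm (diverging).
Lens 1: 1/d_i1 = 1/(-27.8) − 1/(56.9) = -0.05355, so d_i1 = -18.68 cm; m₁ = −d_i1/d_o1 = +0.3283.
d_o2 = 50.5 − (-18.68) = 69.18 cm.
f₂ = −7.50 cm (diverging).
Lens 2: 1/d_i2 = 1/(-7.50) − 1/(69.18) = -0.1478, so d_i2 = -6.766 cm; m₂ = −d_i2/d_o2 = +0.09781.
m = m₁·m₂ = (+0.3283)(+0.09781) = +0.0321.

m = +0.0321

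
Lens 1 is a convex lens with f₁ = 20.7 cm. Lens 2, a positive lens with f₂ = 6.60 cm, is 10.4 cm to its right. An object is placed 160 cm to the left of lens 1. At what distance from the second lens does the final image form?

Lens 1: 1/d_i1 = 1/f₁ − 1/d_o1 = 1/(20.7) − 1/(160) = 0.04206, so d_i1 = 23.78 cm.
The intermediate image is 23.78 cm to the right of lens 1, which lies 13.38 cm to the right of lens 2 — a virtual object — so d_o2 = −13.38 cm.
Lens 2: 1/d_i2 = 1/f₂ − 1/d_o2 = 1/(6.60) − 1/(-13.38) = 0.2263, so d_i2 = 4.42 cm.
The final image is real, 4.42 cm to the right of lens 2 (overall magnification ≈ -0.049).

4.42 cm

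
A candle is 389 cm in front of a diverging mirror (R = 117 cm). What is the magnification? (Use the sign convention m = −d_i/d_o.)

f = R/2 = 117/2 = 58.50 cm; for a diverging mirror, f = -58.50 cm.
1/d_i = 1/f − 1/d_o = 1/(-58.50) − 1/(389) = -0.01966, so d_i = -50.85 cm.
m = −d_i/d_o = −(-50.85)/(389) = +0.131.
The image is virtual, upright and reduced, behind the mirror.

m = +0.131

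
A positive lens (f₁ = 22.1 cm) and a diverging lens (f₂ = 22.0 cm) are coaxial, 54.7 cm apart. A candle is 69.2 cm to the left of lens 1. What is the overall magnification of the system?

m = -0.233

Lens 1: 1/d_i1 = 1/(22.1) − 1/(69.2) = 0.03080, so d_i1 = 32.47 cm; m₁ = −d_i1/d_o1 = -0.4692.
d_o2 = 54.7 − (32.47) = 22.23 cm.
f₂ = −22.0 cm (diverging).
Lens 2: 1/d_i2 = 1/(-22.0) − 1/(22.23) = -0.09044, so d_i2 = -11.06 cm; m₂ = −d_i2/d_o2 = +0.4974.
m = m₁·m₂ = (-0.4692)(+0.4974) = -0.233.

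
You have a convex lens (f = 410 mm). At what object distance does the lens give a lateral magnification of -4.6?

m = −d_i/d_o ⇒ d_i = −m·d_o.
1/f = 1/d_o + 1/d_i = 1/d_o − 1/(m·d_o) = (1 − 1/m)/d_o, so d_o = f(1 − 1/m) = (410.0)(1 − 1/(-4.6)) = 499 mm.

499 mm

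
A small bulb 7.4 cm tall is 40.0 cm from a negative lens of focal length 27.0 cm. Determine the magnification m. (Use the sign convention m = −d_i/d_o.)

m = +0.403

For a negative lens, f = -27.0 cm.
1/d_i = 1/f − 1/d_o = 1/(-27.00) − 1/(40.0) = -0.06204, so d_i = -16.12 cm.
m = −d_i/d_o = −(-16.12)/(40.0) = +0.403.
The image is virtual, upright and reduced, on the same side as the object.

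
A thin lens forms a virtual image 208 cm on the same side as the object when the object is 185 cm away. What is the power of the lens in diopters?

Virtual image ⇒ d_i = −208 cm.
1/f = 1/d_o + 1/d_i = 1/(185) + 1/(-208) = 0.0005977 cm⁻¹.
f = 1673 cm = 16.73 m, so P = 1/f = +0.0598 D.

P = +0.0598 D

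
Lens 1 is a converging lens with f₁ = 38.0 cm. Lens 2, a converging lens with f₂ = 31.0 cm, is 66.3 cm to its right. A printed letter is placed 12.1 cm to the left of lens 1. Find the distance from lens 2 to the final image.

49.1 cm

Lens 1: 1/d_i1 = 1/f₁ − 1/d_o1 = 1/(38.0) − 1/(12.1) = -0.05633, so d_i1 = -17.75 cm.
The intermediate image is 17.75 cm to the left of lens 1 (virtual), which is 66.3 − (-17.75) = 84.05 cm to the left of lens 2, so d_o2 = +84.05 cm.
Lens 2: 1/d_i2 = 1/f₂ − 1/d_o2 = 1/(31.0) − 1/(84.05) = 0.02036, so d_i2 = 49.1 cm.
The final image is real, 49.1 cm to the right of lens 2 (overall magnification ≈ -0.86).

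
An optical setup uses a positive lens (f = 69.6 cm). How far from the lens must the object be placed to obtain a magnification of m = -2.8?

94.5 cm

m = −d_i/d_o ⇒ d_i = −m·d_o.
1/f = 1/d_o + 1/d_i = 1/d_o − 1/(m·d_o) = (1 − 1/m)/d_o, so d_o = f(1 − 1/m) = (69.60)(1 − 1/(-2.8)) = 94.5 cm.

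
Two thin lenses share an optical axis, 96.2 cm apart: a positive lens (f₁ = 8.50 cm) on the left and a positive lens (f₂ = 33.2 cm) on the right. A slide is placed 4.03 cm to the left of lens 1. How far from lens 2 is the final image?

48.8 cm

Lens 1: 1/d_i1 = 1/f₁ − 1/d_o1 = 1/(8.50) − 1/(4.03) = -0.1305, so d_i1 = -7.663 cm.
The intermediate image is 7.663 cm to the left of lens 1 (virtual), which is 96.2 − (-7.663) = 103.9 cm to the left of lens 2, so d_o2 = +103.9 cm.
Lens 2: 1/d_i2 = 1/f₂ − 1/d_o2 = 1/(33.2) − 1/(103.9) = 0.02050, so d_i2 = 48.8 cm.
The final image is real, 48.8 cm to the right of lens 2 (overall magnification ≈ -0.89).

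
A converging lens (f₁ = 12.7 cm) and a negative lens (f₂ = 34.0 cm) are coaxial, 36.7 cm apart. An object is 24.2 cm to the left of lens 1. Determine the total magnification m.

Lens 1: 1/d_i1 = 1/(12.7) − 1/(24.2) = 0.03742, so d_i1 = 26.73 cm; m₁ = −d_i1/d_o1 = -1.105.
d_o2 = 36.7 − (26.73) = 9.970 cm.
f₂ = −34.0 cm (diverging).
Lens 2: 1/d_i2 = 1/(-34.0) − 1/(9.970) = -0.1297, so d_i2 = -7.709 cm; m₂ = −d_i2/d_o2 = +0.7733.
m = m₁·m₂ = (-1.105)(+0.7733) = -0.854.

m = -0.854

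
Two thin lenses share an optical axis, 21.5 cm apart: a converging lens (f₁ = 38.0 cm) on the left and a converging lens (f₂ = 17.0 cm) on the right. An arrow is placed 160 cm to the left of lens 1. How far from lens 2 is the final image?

Lens 1: 1/d_i1 = 1/f₁ − 1/d_o1 = 1/(38.0) − 1/(160) = 0.02007, so d_i1 = 49.84 cm.
The intermediate image is 49.84 cm to the right of lens 1, which lies 28.34 cm to the right of lens 2 — a virtual object — so d_o2 = −28.34 cm.
Lens 2: 1/d_i2 = 1/f₂ − 1/d_o2 = 1/(17.0) − 1/(-28.34) = 0.09411, so d_i2 = 10.6 cm.
The final image is real, 10.6 cm to the right of lens 2 (overall magnification ≈ -0.12).

10.6 cm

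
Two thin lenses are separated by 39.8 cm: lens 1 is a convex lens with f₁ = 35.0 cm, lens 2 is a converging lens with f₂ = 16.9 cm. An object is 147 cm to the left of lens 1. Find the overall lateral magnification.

Lens 1: 1/d_i1 = 1/(35.0) − 1/(147) = 0.02177, so d_i1 = 45.94 cm; m₁ = −d_i1/d_o1 = -0.3125.
d_o2 = 39.8 − (45.94) = -6.140 cm (virtual object).
Lens 2: 1/d_i2 = 1/(16.9) − 1/(-6.140) = 0.2220, so d_i2 = 4.504 cm; m₂ = −d_i2/d_o2 = +0.7335.
m = m₁·m₂ = (-0.3125)(+0.7335) = -0.229.

m = -0.229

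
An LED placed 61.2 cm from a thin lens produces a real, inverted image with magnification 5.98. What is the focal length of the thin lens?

f = 52.4 cm (converging)

m = −d_i/d_o ⇒ d_i = −m·d_o = −(-5.98)·(61.2) = 366.0 cm.
1/f = 1/d_o + 1/d_i = 1/(61.2) + 1/(366.0) = 0.01907, so f = 52.4 cm.
Since f is positive, the thin lens is converging.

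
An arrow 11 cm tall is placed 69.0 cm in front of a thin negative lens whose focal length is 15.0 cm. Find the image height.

1.96 cm

For a negative lens, f = -15.0 cm.
1/d_i = 1/f − 1/d_o = 1/(-15.00) − 1/(69.0) = -0.08116, so d_i = -12.32 cm.
m = −d_i/d_o = +0.1786.
|h_i| = |m|·h_o = 0.1786 × 11 = 1.96 cm. The image is virtual, upright and reduced, on the same side as the object.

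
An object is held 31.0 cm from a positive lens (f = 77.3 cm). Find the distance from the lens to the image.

51.8 cm

Lens equation: 1/d_i = 1/f − 1/d_o = 1/(77.30) − 1/(31.0) = 0.01294 − 0.03226 = -0.01932, so d_i = -51.8 cm.
The image is virtual, upright and enlarged, on the same side as the object.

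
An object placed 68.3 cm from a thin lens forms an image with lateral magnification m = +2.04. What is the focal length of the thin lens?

f = 134 cm (converging)

m = −d_i/d_o ⇒ d_i = −m·d_o = −(+2.04)·(68.3) = -139.3 cm.
1/f = 1/d_o + 1/d_i = 1/(68.3) + 1/(-139.3) = 0.007463, so f = 134 cm.
Since f is positive, the thin lens is converging.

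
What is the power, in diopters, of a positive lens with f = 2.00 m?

P = 1/f = 1/(2.00 m) = +0.500 D.

P = +0.500 D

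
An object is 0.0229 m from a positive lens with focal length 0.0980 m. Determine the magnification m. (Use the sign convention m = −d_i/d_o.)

m = +1.30

1/d_i = 1/f − 1/d_o = 1/(0.09800) − 1/(0.0229) = -33.46, so d_i = -0.02988 m.
m = −d_i/d_o = −(-0.02988)/(0.0229) = +1.30.
The image is virtual, upright and enlarged, on the same side as the object.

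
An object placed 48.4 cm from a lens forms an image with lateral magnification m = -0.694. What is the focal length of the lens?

f = 19.8 cm (converging)

m = −d_i/d_o ⇒ d_i = −m·d_o = −(-0.694)·(48.4) = 33.59 cm.
1/f = 1/d_o + 1/d_i = 1/(48.4) + 1/(33.59) = 0.05043, so f = 19.8 cm.
Since f is positive, the lens is converging.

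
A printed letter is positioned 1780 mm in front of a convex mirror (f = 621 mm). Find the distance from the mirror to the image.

For a convex mirror, f = -621 mm.
Mirror equation: 1/q = 1/f − 1/p = 1/(-621.0) − 1/(1780) = -0.001610 − 0.0005618 = -0.002172, so q = -460 mm.
The image is virtual, upright and reduced, behind the mirror.

460 mm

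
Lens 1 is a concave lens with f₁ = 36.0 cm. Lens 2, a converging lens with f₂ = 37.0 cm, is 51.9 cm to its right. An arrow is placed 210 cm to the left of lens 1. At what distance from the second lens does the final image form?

Lens 1 is diverging, so f₁ = −36.0 cm.
Lens 1: 1/d_i1 = 1/f₁ − 1/d_o1 = 1/(-36.0) − 1/(210) = -0.03254, so d_i1 = -30.73 cm.
The intermediate image is 30.73 cm to the left of lens 1 (virtual), which is 51.9 − (-30.73) = 82.63 cm to the left of lens 2, so d_o2 = +82.63 cm.
Lens 2: 1/d_i2 = 1/f₂ − 1/d_o2 = 1/(37.0) − 1/(82.63) = 0.01492, so d_i2 = 67.0 cm.
The final image is real, 67.0 cm to the right of lens 2 (overall magnification ≈ -0.12).

67.0 cm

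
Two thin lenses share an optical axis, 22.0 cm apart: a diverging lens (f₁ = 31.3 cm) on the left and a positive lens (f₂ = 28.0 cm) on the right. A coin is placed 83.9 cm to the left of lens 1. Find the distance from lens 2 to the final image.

74.7 cm

Lens 1 is diverging, so f₁ = −31.3 cm.
Lens 1: 1/d_i1 = 1/f₁ − 1/d_o1 = 1/(-31.3) − 1/(83.9) = -0.04387, so d_i1 = -22.80 cm.
The intermediate image is 22.80 cm to the left of lens 1 (virtual), which is 22.0 − (-22.80) = 44.80 cm to the left of lens 2, so d_o2 = +44.80 cm.
Lens 2: 1/d_i2 = 1/f₂ − 1/d_o2 = 1/(28.0) − 1/(44.80) = 0.01339, so d_i2 = 74.7 cm.
The final image is real, 74.7 cm to the right of lens 2 (overall magnification ≈ -0.45).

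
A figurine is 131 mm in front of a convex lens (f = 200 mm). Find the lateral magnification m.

1/d_i = 1/f − 1/d_o = 1/(200.0) − 1/(131) = -0.002634, so d_i = -379.7 mm.
m = −d_i/d_o = −(-379.7)/(131) = +2.90.
The image is virtual, upright and enlarged, on the same side as the object.

m = +2.90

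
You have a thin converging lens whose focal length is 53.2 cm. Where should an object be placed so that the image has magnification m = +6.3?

m = −d_i/d_o ⇒ d_i = −m·d_o.
1/f = 1/d_o + 1/d_i = 1/d_o − 1/(m·d_o) = (1 − 1/m)/d_o, so d_o = f(1 − 1/m) = (53.20)(1 − 1/(+6.3)) = 44.8 cm.

44.8 cm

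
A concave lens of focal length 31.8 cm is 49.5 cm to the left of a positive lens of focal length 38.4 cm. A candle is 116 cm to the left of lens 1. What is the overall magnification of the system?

m = -0.229

f₁ = −31.8 cm (diverging).
Lens 1: 1/d_i1 = 1/(-31.8) − 1/(116) = -0.04007, so d_i1 = -24.96 cm; m₁ = −d_i1/d_o1 = +0.2152.
d_o2 = 49.5 − (-24.96) = 74.46 cm.
Lens 2: 1/d_i2 = 1/(38.4) − 1/(74.46) = 0.01261, so d_i2 = 79.29 cm; m₂ = −d_i2/d_o2 = -1.065.
m = m₁·m₂ = (+0.2152)(-1.065) = -0.229.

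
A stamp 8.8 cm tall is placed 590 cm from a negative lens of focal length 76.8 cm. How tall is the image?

1.01 cm

For a negative lens, f = -76.8 cm.
1/d_i = 1/f − 1/d_o = 1/(-76.80) − 1/(590) = -0.01472, so d_i = -67.95 cm.
m = −d_i/d_o = +0.1152.
|h_i| = |m|·h_o = 0.1152 × 8.8 = 1.01 cm. The image is virtual, upright and reduced, on the same side as the object.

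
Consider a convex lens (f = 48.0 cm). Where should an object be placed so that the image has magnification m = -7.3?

m = −d_i/d_o ⇒ d_i = −m·d_o.
1/f = 1/d_o + 1/d_i = 1/d_o − 1/(m·d_o) = (1 − 1/m)/d_o, so d_o = f(1 − 1/m) = (48.00)(1 − 1/(-7.3)) = 54.6 cm.

54.6 cm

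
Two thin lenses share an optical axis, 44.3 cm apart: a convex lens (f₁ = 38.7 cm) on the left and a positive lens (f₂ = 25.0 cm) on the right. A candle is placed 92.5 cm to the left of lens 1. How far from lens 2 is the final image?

11.8 cm

Lens 1: 1/d_i1 = 1/f₁ − 1/d_o1 = 1/(38.7) − 1/(92.5) = 0.01503, so d_i1 = 66.54 cm.
The intermediate image is 66.54 cm to the right of lens 1, which lies 22.24 cm to the right of lens 2 — a virtual object — so d_o2 = −22.24 cm.
Lens 2: 1/d_i2 = 1/f₂ − 1/d_o2 = 1/(25.0) − 1/(-22.24) = 0.08496, so d_i2 = 11.8 cm.
The final image is real, 11.8 cm to the right of lens 2 (overall magnification ≈ -0.38).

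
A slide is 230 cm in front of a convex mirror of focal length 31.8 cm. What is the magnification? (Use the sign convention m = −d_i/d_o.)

For a convex mirror, f = -31.8 cm.
1/d_i = 1/f − 1/d_o = 1/(-31.80) − 1/(230) = -0.03579, so d_i = -27.94 cm.
m = −d_i/d_o = −(-27.94)/(230) = +0.121.
The image is virtual, upright and reduced, behind the mirror.

m = +0.121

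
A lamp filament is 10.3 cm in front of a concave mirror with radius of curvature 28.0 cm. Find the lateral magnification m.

f = R/2 = 28.0/2 = 14.00 cm.
1/d_i = 1/f − 1/d_o = 1/(14.00) − 1/(10.3) = -0.02566, so d_i = -38.97 cm.
m = −d_i/d_o = −(-38.97)/(10.3) = +3.78.
The image is virtual, upright and enlarged, behind the mirror.

m = +3.78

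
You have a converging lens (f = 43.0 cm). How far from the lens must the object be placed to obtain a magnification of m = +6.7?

36.6 cm

m = −d_i/d_o ⇒ d_i = −m·d_o.
1/f = 1/d_o + 1/d_i = 1/d_o − 1/(m·d_o) = (1 − 1/m)/d_o, so d_o = f(1 − 1/m) = (43.00)(1 − 1/(+6.7)) = 36.6 cm.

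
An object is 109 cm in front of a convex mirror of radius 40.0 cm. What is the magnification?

f = R/2 = 40.0/2 = 20.00 cm; for a convex mirror, f = -20.00 cm.
1/d_i = 1/f − 1/d_o = 1/(-20.00) − 1/(109) = -0.05917, so d_i = -16.90 cm.
m = −d_i/d_o = −(-16.90)/(109) = +0.155.
The image is virtual, upright and reduced, behind the mirror.

m = +0.155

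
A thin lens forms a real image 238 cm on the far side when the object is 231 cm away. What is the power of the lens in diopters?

P = +0.853 D

d_i = +238 cm.
1/f = 1/d_o + 1/d_i = 1/(231) + 1/(238) = 0.008531 cm⁻¹.
f = 117.2 cm = 1.172 m, so P = 1/f = +0.853 D.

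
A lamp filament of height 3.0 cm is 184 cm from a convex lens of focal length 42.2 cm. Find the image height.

1/d_i = 1/f − 1/d_o = 1/(42.20) − 1/(184) = 0.01826, so d_i = 54.76 cm.
m = −d_i/d_o = -0.2976.
|h_i| = |m|·h_o = 0.2976 × 3.0 = 0.893 cm. The image is real, inverted and reduced, on the far side of the lens.

0.893 cm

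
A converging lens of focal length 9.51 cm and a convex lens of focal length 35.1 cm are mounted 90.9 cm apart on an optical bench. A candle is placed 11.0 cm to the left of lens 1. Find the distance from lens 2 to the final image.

50.4 cm

Lens 1: 1/d_i1 = 1/f₁ − 1/d_o1 = 1/(9.51) − 1/(11.0) = 0.01424, so d_i1 = 70.21 cm.
The intermediate image is 70.21 cm to the right of lens 1, which is 90.9 − (70.21) = 20.69 cm to the left of lens 2, so d_o2 = +20.69 cm.
Lens 2: 1/d_i2 = 1/f₂ − 1/d_o2 = 1/(35.1) − 1/(20.69) = -0.01984, so d_i2 = -50.4 cm.
The final image is virtual, 50.4 cm to the left of lens 2 (overall magnification ≈ -16).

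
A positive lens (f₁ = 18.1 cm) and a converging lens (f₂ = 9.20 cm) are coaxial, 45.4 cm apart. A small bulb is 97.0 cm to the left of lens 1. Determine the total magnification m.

Lens 1: 1/d_i1 = 1/(18.1) − 1/(97.0) = 0.04494, so d_i1 = 22.25 cm; m₁ = −d_i1/d_o1 = -0.2294.
d_o2 = 45.4 − (22.25) = 23.15 cm.
Lens 2: 1/d_i2 = 1/(9.20) − 1/(23.15) = 0.06550, so d_i2 = 15.27 cm; m₂ = −d_i2/d_o2 = -0.6595.
m = m₁·m₂ = (-0.2294)(-0.6595) = +0.151.

m = +0.151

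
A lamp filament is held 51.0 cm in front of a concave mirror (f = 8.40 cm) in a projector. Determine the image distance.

Mirror equation: 1/v = 1/f − 1/u = 1/(8.400) − 1/(51.0) = 0.1190 − 0.01961 = 0.09944, so v = 10.1 cm.
The image is real, inverted and reduced, in front of the mirror.

10.1 cm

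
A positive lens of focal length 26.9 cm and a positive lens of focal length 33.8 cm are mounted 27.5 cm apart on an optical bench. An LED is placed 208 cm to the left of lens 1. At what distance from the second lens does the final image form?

3.09 cm

Lens 1: 1/d_i1 = 1/f₁ − 1/d_o1 = 1/(26.9) − 1/(208) = 0.03237, so d_i1 = 30.90 cm.
The intermediate image is 30.90 cm to the right of lens 1, which lies 3.400 cm to the right of lens 2 — a virtual object — so d_o2 = −3.400 cm.
Lens 2: 1/d_i2 = 1/f₂ − 1/d_o2 = 1/(33.8) − 1/(-3.400) = 0.3237, so d_i2 = 3.09 cm.
The final image is real, 3.09 cm to the right of lens 2 (overall magnification ≈ -0.13).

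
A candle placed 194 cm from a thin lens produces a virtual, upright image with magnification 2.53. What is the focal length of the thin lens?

m = −d_i/d_o ⇒ d_i = −m·d_o = −(+2.53)·(194) = -490.8 cm.
1/f = 1/d_o + 1/d_i = 1/(194) + 1/(-490.8) = 0.003117, so f = 321 cm.
Since f is positive, the thin lens is converging.

f = 321 cm (converging)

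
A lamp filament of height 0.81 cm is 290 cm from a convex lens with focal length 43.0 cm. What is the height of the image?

1/d_i = 1/f − 1/d_o = 1/(43.00) − 1/(290) = 0.01981, so d_i = 50.49 cm.
m = −d_i/d_o = -0.1741.
|h_i| = |m|·h_o = 0.1741 × 0.81 = 0.141 cm. The image is real, inverted and reduced, on the far side of the lens.

0.141 cm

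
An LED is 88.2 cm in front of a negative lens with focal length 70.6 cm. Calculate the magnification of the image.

m = +0.445

For a negative lens, f = -70.6 cm.
1/d_i = 1/f − 1/d_o = 1/(-70.60) − 1/(88.2) = -0.02550, so d_i = -39.21 cm.
m = −d_i/d_o = −(-39.21)/(88.2) = +0.445.
The image is virtual, upright and reduced, on the same side as the object.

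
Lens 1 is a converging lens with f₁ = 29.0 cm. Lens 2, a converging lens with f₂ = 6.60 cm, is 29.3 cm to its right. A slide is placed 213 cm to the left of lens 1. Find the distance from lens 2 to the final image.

Lens 1: 1/d_i1 = 1/f₁ − 1/d_o1 = 1/(29.0) − 1/(213) = 0.02979, so d_i1 = 33.57 cm.
The intermediate image is 33.57 cm to the right of lens 1, which lies 4.270 cm to the right of lens 2 — a virtual object — so d_o2 = −4.270 cm.
Lens 2: 1/d_i2 = 1/f₂ − 1/d_o2 = 1/(6.60) − 1/(-4.270) = 0.3857, so d_i2 = 2.59 cm.
The final image is real, 2.59 cm to the right of lens 2 (overall magnification ≈ -0.096).

2.59 cm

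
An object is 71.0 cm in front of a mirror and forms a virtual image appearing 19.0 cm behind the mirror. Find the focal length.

Virtual image ⇒ d_i = −19.0 cm.
1/f = 1/d_o + 1/d_i = 1/(71.0) + 1/(-19.0) = -0.03855, so f = -25.9 cm.
Since f is negative, the mirror is convex.

f = -25.9 cm (convex)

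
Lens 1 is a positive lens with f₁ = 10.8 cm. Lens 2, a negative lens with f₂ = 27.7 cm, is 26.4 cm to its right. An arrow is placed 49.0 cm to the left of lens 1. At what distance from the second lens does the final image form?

Lens 1: 1/d_i1 = 1/f₁ − 1/d_o1 = 1/(10.8) − 1/(49.0) = 0.07218, so d_i1 = 13.85 cm.
The intermediate image is 13.85 cm to the right of lens 1, which is 26.4 − (13.85) = 12.55 cm to the left of lens 2, so d_o2 = +12.55 cm.
Lens 2 is diverging, so f₂ = −27.7 cm.
Lens 2: 1/d_i2 = 1/f₂ − 1/d_o2 = 1/(-27.7) − 1/(12.55) = -0.1158, so d_i2 = -8.64 cm.
The final image is virtual, 8.64 cm to the left of lens 2 (overall magnification ≈ -0.19).

8.64 cm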